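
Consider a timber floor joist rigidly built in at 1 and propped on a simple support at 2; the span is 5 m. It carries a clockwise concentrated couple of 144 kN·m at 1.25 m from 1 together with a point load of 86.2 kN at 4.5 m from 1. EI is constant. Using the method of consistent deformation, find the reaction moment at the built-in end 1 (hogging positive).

M_1 = 70.83 kN·m

Remove the prop at 2; the released (primary) structure is a cantilever built in at 1.
Free-end deflection of the primary structure under the applied loading (downward +):
  clockwise couple 144 at a = 1.25: M₀a(2L − a)/(2EI) = 787.5/EI
  point load 86.2 at a = 4.5: Pa²(3L − a)/(6EI) = 3055/EI
  δ_0 = 3842/EI
Flexibility coefficient — unit upward force at 2: δ_{22} = L³/(3EI) = 41.67/EI.
Compatibility at 2: δ_0 − R_2·δ_{22} = 0, so R_2 = 3842/41.67 = 92.21 kN.
Moment equilibrium about 1: M_1 = Σ(load moments about 1) − R_2·L = 531.9 − 92.21×5 = 70.83 kN·m.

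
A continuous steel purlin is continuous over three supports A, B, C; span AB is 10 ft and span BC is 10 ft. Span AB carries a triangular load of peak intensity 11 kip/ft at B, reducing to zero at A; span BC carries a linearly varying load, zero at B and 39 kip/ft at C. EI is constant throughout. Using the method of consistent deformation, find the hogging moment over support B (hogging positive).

Insert a hinge at B; M_B is the redundant, and each span becomes simply supported.
Discontinuity in slope at B on the released structure — sum the simple-span end rotations:
  span AB: triangular load, peak 11: w₀L³/(45EI) = 244.4/EI
  span BC: triangular load, peak 39: 7w₀L³/(360EI) = 758.3/EI
  relative rotation θ_0 = (244.4 + 758.3)/EI = 1003/EI
A unit hogging moment at B produces rotation L₁/(3EI) + L₂/(3EI) = 6.667/EI.
Slope continuity at B: θ_0 = M_B·6.667/EI, so M_B = 1003/6.667 = 150.4 kip·ft (hogging).

M_B = 150.4 kip·ft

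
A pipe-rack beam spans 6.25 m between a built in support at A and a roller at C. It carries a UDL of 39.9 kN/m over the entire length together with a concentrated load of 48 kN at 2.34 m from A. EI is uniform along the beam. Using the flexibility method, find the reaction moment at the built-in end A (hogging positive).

M_A = 251.9 kN·m

Release the roller at C. Primary structure: cantilever fixed at A.
Primary-structure tip deflection at C by superposition:
  UDL 39.9: wL⁴/(8EI) = 7610/EI
  point load 48 at a = 2.34: Pa²(3L − a)/(6EI) = 718.8/EI
  δ_0 = 8329/EI
Tip deflection under a unit load at C: L³/(3EI) = 81.38/EI.
The prop prevents deflection at C: R_C = δ_0/δ_{CC} = 8329/81.38 = 102.3 kN.
Moment equilibrium about A: M_A = Σ(load moments about A) − R_C·L = 891.6 − 102.3×6.25 = 251.9 kN·m.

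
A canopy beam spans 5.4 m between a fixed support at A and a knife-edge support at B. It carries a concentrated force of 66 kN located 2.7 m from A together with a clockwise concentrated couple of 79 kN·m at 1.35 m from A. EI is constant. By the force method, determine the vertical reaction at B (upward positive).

Remove the prop at B; the released (primary) structure is a cantilever built in at A.
Free-end deflection of the primary structure under the applied loading (downward +):
  point load 66 at a = 2.7: Pa²(3L − a)/(6EI) = 1083/EI
  clockwise couple 79 at a = 1.35: M₀a(2L − a)/(2EI) = 503.9/EI
  δ_0 = 1586/EI
Flexibility coefficient — unit upward force at B: δ_{BB} = L³/(3EI) = 52.49/EI.
The prop prevents deflection at B: R_B = δ_0/δ_{BB} = 1586/52.49 = 30.23 kN.

R_B = 30.23 kN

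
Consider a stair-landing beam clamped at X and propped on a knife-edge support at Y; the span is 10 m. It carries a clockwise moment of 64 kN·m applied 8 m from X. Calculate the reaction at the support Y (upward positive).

R_Y = 9.216 kN

Take the reaction at Y as the redundant and release it; the primary structure is a cantilever fixed at X.
Deflection at Y on the released cantilever, summing each load's contribution:
  clockwise couple 64 at a = 8: M₀a(2L − a)/(2EI) = 3072/EI
Tip deflection under a unit load at Y: L³/(3EI) = 333.3/EI.
The prop prevents deflection at Y: R_Y = δ_0/δ_{YY} = 3072/333.3 = 9.216 kN.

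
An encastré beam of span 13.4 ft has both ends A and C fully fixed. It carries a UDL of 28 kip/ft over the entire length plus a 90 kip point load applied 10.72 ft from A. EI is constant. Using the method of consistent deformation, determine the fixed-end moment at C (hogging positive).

M_C = 573.3 kip·ft

Take the two fixed-end moments M_A, M_C as redundants; the released structure is the simple span AC.
Simple-span end rotations at A and C under the given loads:
  at A: UDL 28: wL³/(24EI) = 2807/EI
  at C: UDL 28: wL³/(24EI) = 2807/EI
  at A: point load 90 at a = 10.72: Pab(L + b)/(6LEI) = 517.1/EI
  at C: point load 90 at a = 10.72: Pab(L + a)/(6LEI) = 775.7/EI
  θ_A0 = 3324/EI,  θ_C0 = 3583/EI
Flexibility coefficients: a unit moment at one end gives L/(3EI) there and L/(6EI) at the far end, so f₁₁ = f₂₂ = 4.467/EI and f₁₂ = f₂₁ = 2.233/EI.
Compatibility — zero rotation at each built-in end:
  4.467 M_A + 2.233 M_C = 3324
  2.233 M_A + 4.467 M_C = 3583
Solving the pair gives M_A = 457.6 kip·ft and M_C = 573.3 kip·ft (hogging).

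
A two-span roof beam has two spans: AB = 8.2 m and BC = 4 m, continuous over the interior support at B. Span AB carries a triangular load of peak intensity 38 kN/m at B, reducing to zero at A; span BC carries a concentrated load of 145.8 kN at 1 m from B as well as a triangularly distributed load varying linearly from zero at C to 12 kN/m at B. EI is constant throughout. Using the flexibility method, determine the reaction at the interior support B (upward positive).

Release continuity at B by inserting a hinge; the redundant is the internal moment M_B. The primary structure is two simply-supported spans AB and BC.
Rotations at B on the released spans (each span's end-slope, ×1/EI):
  span AB: triangular load, peak 38: w₀L³/(45EI) = 465.6/EI
  span BC: point load 145.8 at a = 1: Pab(L + b)/(6LEI) = 127.6/EI
  span BC: triangular load, peak 12: w₀L³/(45EI) = 17.07/EI
  relative rotation θ_0 = (465.6 + 144.6)/EI = 610.2/EI
A unit hogging moment at B produces rotation L₁/(3EI) + L₂/(3EI) = 4.067/EI.
Compatibility: M_B·(L₁+L₂)/(3EI) = θ_0, giving M_B = 150.1 kN·m (hogging).
Span AB, ΣM about A with M_B applied at B: R_B^{AB}·8.2 = 851.7 + 150.1, so R_B^{AB} = 122.2 kN and R_A = 155.8 − 122.2 = 33.63 kN.
Span BC, ΣM about C: R_B^{BC}·4 = 501.4 + 150.1, so R_B^{BC} = 162.9 kN and R_C = 169.8 − 162.9 = 6.935 kN.
R_B = 122.2 + 162.9 = 285 kN.

R_B = 285 kN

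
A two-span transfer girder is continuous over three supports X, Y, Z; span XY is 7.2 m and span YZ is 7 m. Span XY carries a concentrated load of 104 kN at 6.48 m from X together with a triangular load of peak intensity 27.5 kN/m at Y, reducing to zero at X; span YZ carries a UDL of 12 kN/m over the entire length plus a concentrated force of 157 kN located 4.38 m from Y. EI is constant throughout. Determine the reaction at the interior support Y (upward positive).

Take M_Y as the redundant. Released structure: two simple spans XY and YZ with a hinge at Y.
End slopes at the hinge Y, treating each span as simply supported:
  span XY: point load 104 at a = 6.48: Pab(L + a)/(6LEI) = 153.7/EI
  span XY: triangular load, peak 27.5: w₀L³/(45EI) = 228.1/EI
  span YZ: UDL 12: wL³/(24EI) = 171.5/EI
  span YZ: point load 157 at a = 4.38: Pab(L + b)/(6LEI) = 412.7/EI
  relative rotation θ_0 = (381.7 + 584.2)/EI = 965.9/EI
A unit hogging moment at Y produces rotation L₁/(3EI) + L₂/(3EI) = 4.733/EI.
Compatibility: M_Y·(L₁+L₂)/(3EI) = θ_0, giving M_Y = 204.1 kN·m (hogging).
Span XY, ΣM about X with M_Y applied at Y: R_Y^{XY}·7.2 = 1149 + 204.1, so R_Y^{XY} = 187.9 kN and R_X = 203 − 187.9 = 15.06 kN.
Span YZ, ΣM about Z: R_Y^{YZ}·7 = 705.3 + 204.1, so R_Y^{YZ} = 129.9 kN and R_Z = 241 − 129.9 = 111.1 kN.
R_Y = 187.9 + 129.9 = 317.9 kN.

R_Y = 317.9 kN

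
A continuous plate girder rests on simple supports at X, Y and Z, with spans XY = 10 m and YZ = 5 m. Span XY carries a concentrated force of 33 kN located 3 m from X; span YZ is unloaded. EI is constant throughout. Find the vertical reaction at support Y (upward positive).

R_Y = 18.91 kN

Release continuity at Y by inserting a hinge; the redundant is the internal moment M_Y. The primary structure is two simply-supported spans XY and YZ.
End slopes at the hinge Y, treating each span as simply supported:
  span XY: point load 33 at a = 3: Pab(L + a)/(6LEI) = 150.2/EI
  relative rotation θ_0 = (150.2 + 0)/EI = 150.2/EI
A unit hogging moment at Y produces rotation L₁/(3EI) + L₂/(3EI) = 5/EI.
Slope continuity at Y: θ_0 = M_Y·5/EI, so M_Y = 150.2/5 = 30.03 kN·m (hogging).
Span XY, ΣM about X with M_Y applied at Y: R_Y^{XY}·10 = 99 + 30.03, so R_Y^{XY} = 12.9 kN and R_X = 33 − 12.9 = 20.1 kN.
Span YZ, ΣM about Z: R_Y^{YZ}·5 = 0 + 30.03, so R_Y^{YZ} = 6.006 kN and R_Z = 0 − 6.006 = -6.006 kN.
R_Y = 12.9 + 6.006 = 18.91 kN.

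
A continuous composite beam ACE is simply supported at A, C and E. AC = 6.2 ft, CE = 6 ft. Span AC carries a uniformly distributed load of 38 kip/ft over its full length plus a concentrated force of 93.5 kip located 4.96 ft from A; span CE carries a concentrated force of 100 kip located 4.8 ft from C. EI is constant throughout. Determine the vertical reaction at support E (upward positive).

R_E = 52.74 kip

Take M_C as the redundant. Released structure: two simple spans AC and CE with a hinge at C.
End slopes at the hinge C, treating each span as simply supported:
  span AC: UDL 38: wL³/(24EI) = 377.4/EI
  span AC: point load 93.5 at a = 4.96: Pab(L + a)/(6LEI) = 172.5/EI
  span CE: point load 100 at a = 4.8: Pab(L + b)/(6LEI) = 115.2/EI
  relative rotation θ_0 = (549.9 + 115.2)/EI = 665.1/EI
A unit hogging moment at C produces rotation L₁/(3EI) + L₂/(3EI) = 4.067/EI.
Slope continuity at C: θ_0 = M_C·4.067/EI, so M_C = 665.1/4.067 = 163.5 kip·ft (hogging).
Span CE, ΣM about E: R_C^{CE}·6 = 120 + 163.5, so R_C^{CE} = 47.26 kip and R_E = 100 − 47.26 = 52.74 kip.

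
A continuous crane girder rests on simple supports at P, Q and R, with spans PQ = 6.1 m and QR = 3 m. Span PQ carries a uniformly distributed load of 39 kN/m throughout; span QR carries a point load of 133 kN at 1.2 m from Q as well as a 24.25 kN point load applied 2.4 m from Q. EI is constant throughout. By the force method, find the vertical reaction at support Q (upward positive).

R_Q = 277.8 kN

Insert a hinge at Q; M_Q is the redundant, and each span becomes simply supported.
Rotations at Q on the released spans (each span's end-slope, ×1/EI):
  span PQ: UDL 39: wL³/(24EI) = 368.8/EI
  span QR: point load 133 at a = 1.2: Pab(L + b)/(6LEI) = 76.61/EI
  span QR: point load 24.25 at a = 2.4: Pab(L + b)/(6LEI) = 6.984/EI
  relative rotation θ_0 = (368.8 + 83.59)/EI = 452.4/EI
A unit hogging moment at Q produces rotation L₁/(3EI) + L₂/(3EI) = 3.033/EI.
Slope continuity at Q: θ_0 = M_Q·3.033/EI, so M_Q = 452.4/3.033 = 149.2 kN·m (hogging).
Span PQ, ΣM about P with M_Q applied at Q: R_Q^{PQ}·6.1 = 725.6 + 149.2, so R_Q^{PQ} = 143.4 kN and R_P = 237.9 − 143.4 = 94.5 kN.
Span QR, ΣM about R: R_Q^{QR}·3 = 253.9 + 149.2, so R_Q^{QR} = 134.4 kN and R_R = 157.2 − 134.4 = 22.88 kN.
R_Q = 143.4 + 134.4 = 277.8 kN.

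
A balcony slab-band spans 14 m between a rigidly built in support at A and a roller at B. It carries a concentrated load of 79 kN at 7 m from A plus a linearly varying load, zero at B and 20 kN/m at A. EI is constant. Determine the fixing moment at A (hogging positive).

M_A = 468.7 kN·m

Take the reaction at B as the redundant and release it; the primary structure is a cantilever fixed at A.
Downward deflection at the released point B due to the loads:
  point load 79 at a = 7: Pa²(3L − a)/(6EI) = 22581/EI
  triangular load, peak 20 at the fixed end: w₀L⁴/(30EI) = 25611/EI
  δ_0 = 48192/EI
Tip deflection under a unit load at B: L³/(3EI) = 914.7/EI.
The prop prevents deflection at B: R_B = δ_0/δ_{BB} = 48192/914.7 = 52.69 kN.
Moment equilibrium about A: M_A = Σ(load moments about A) − R_B·L = 1206 − 52.69×14 = 468.7 kN·m.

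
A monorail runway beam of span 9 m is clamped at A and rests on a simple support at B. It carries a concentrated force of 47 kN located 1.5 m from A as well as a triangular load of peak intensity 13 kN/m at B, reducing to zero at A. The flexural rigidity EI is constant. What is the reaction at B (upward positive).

R_B = 34.02 kN

Take the reaction at B as the redundant and release it; the primary structure is a cantilever fixed at A.
Free-end deflection of the primary structure under the applied loading (downward +):
  point load 47 at a = 1.5: Pa²(3L − a)/(6EI) = 449.4/EI
  triangular load, peak 13 at the free end: 11w₀L⁴/(120EI) = 7819/EI
  δ_0 = 8268/EI
Tip deflection under a unit load at B: L³/(3EI) = 243/EI.
Compatibility at B: δ_0 − R_B·δ_{BB} = 0, so R_B = 8268/243 = 34.02 kN.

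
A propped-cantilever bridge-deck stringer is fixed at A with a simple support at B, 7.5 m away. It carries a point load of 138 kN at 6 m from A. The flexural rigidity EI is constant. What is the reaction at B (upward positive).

Choose R_B as the redundant. The primary structure is the cantilever fixed at A.
Primary-structure tip deflection at B by superposition:
  point load 138 at a = 6: Pa²(3L − a)/(6EI) = 13662/EI
Flexibility coefficient — unit upward force at B: δ_{BB} = L³/(3EI) = 140.6/EI.
Compatibility at B: δ_0 − R_B·δ_{BB} = 0, so R_B = 13662/140.6 = 97.15 kN.

R_B = 97.15 kN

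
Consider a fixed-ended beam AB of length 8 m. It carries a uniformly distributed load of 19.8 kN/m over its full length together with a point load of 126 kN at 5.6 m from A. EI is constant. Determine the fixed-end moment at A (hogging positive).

M_A = 169.1 kN·m

Release both end moments; the primary structure is a simply-supported span AB with redundants M_A and M_B.
Simple-span end rotations at A and B under the given loads:
  at A: UDL 19.8: wL³/(24EI) = 422.4/EI
  at B: UDL 19.8: wL³/(24EI) = 422.4/EI
  at A: point load 126 at a = 5.6: Pab(L + b)/(6LEI) = 366.9/EI
  at B: point load 126 at a = 5.6: Pab(L + a)/(6LEI) = 479.8/EI
  θ_A0 = 789.3/EI,  θ_B0 = 902.2/EI
Flexibility coefficients: a unit moment at one end gives L/(3EI) there and L/(6EI) at the far end, so f₁₁ = f₂₂ = 2.667/EI and f₁₂ = f₂₁ = 1.333/EI.
Compatibility — zero rotation at each built-in end:
  2.667 M_A + 1.333 M_B = 789.3
  1.333 M_A + 2.667 M_B = 902.2
Solving the pair gives M_A = 169.1 kN·m and M_B = 253.8 kN·m (hogging).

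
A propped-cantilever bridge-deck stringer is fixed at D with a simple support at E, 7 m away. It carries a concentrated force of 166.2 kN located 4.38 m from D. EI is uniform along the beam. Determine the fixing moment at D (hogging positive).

Choose R_E as the redundant. The primary structure is the cantilever fixed at D.
Free-end deflection of the primary structure under the applied loading (downward +):
  point load 166.2 at a = 4.38: Pa²(3L − a)/(6EI) = 8832/EI
Flexibility coefficient — unit upward force at E: δ_{EE} = L³/(3EI) = 114.3/EI.
Compatibility at E: δ_0 − R_E·δ_{EE} = 0, so R_E = 8832/114.3 = 77.25 kN.
Moment equilibrium about D: M_D = Σ(load moments about D) − R_E·L = 728 − 77.25×7 = 187.2 kN·m.

M_D = 187.2 kN·m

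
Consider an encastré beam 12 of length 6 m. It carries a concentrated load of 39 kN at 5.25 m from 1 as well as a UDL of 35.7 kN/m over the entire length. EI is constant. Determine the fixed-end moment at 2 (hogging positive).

Take the two fixed-end moments M_1, M_2 as redundants; the released structure is the simple span 12.
Simple-span end rotations at 1 and 2 under the given loads:
  at 1: point load 39 at a = 5.25: Pab(L + b)/(6LEI) = 28.79/EI
  at 2: point load 39 at a = 5.25: Pab(L + a)/(6LEI) = 47.99/EI
  at 1: UDL 35.7: wL³/(24EI) = 321.3/EI
  at 2: UDL 35.7: wL³/(24EI) = 321.3/EI
  θ_10 = 350.1/EI,  θ_20 = 369.3/EI
Flexibility coefficients: a unit moment at one end gives L/(3EI) there and L/(6EI) at the far end, so f₁₁ = f₂₂ = 2/EI and f₁₂ = f₂₁ = 1/EI.
Compatibility — zero rotation at each built-in end:
  2 M_1 + 1 M_2 = 350.1
  1 M_1 + 2 M_2 = 369.3
Solving the pair gives M_1 = 110.3 kN·m and M_2 = 129.5 kN·m (hogging).

M_2 = 129.5 kN·m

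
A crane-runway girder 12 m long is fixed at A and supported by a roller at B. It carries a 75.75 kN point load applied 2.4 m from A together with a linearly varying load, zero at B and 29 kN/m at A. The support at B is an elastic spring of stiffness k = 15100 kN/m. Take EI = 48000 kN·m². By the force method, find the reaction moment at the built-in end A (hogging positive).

Remove the prop at B; the released (primary) structure is a cantilever built in at A.
Free-end deflection of the primary structure under the applied loading (downward +):
  point load 75.75 at a = 2.4: Pa²(3L − a)/(6EI) = 2443/EI
  triangular load, peak 29 at the fixed end: w₀L⁴/(30EI) = 20045/EI
  δ_0 = 22488/EI
Tip deflection under a unit load at B: L³/(3EI) = 576/EI.
With EI = 48000 kN·m²: δ_0 = 0.4685 m and δ_{BB} = 0.012 m/kN.
Compatibility — the spring shortens by R_B/k under the reaction it provides: δ_0 − R_B·δ_{BB} = R_B/k. With 1/k = 0.000066 m/kN, R_B = δ_0 / (δ_{BB} + 1/k) = 0.4685 / (0.012 + 0.000066) = 38.83 kN.
Moment equilibrium about A: M_A = Σ(load moments about A) − R_B·L = 877.8 − 38.83×12 = 411.9 kN·m.

M_A = 411.9 kN·m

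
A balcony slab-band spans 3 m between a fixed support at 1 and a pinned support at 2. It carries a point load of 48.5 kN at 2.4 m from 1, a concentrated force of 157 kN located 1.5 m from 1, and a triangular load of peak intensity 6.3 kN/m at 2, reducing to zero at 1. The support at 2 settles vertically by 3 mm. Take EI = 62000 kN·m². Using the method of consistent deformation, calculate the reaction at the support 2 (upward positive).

R_2 = 67.74 kN

Remove the prop at 2; the released (primary) structure is a cantilever built in at 1.
Primary-structure tip deflection at 2 by superposition:
  point load 48.5 at a = 2.4: Pa²(3L − a)/(6EI) = 307.3/EI
  point load 157 at a = 1.5: Pa²(3L − a)/(6EI) = 441.6/EI
  triangular load, peak 6.3 at the free end: 11w₀L⁴/(120EI) = 46.78/EI
  δ_0 = 795.6/EI
Flexibility coefficient — unit upward force at 2: δ_{22} = L³/(3EI) = 9/EI.
With EI = 62000 kN·m²: δ_0 = 0.012833 m and δ_{22} = 0.000145 m/kN.
Compatibility — the beam at 2 must follow the support down by 0.003 m: δ_0 − R_2·δ_{22} = 0.003, so R_2 = (0.012833 − 0.003)/0.000145 = 67.74 kN.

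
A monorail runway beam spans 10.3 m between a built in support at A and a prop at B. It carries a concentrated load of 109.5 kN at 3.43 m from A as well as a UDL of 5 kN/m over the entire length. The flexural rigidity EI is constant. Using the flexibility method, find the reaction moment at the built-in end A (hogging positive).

M_A = 275.1 kN·m

Remove the prop at B; the released (primary) structure is a cantilever built in at A.
Deflection at B on the released cantilever, summing each load's contribution:
  point load 109.5 at a = 3.43: Pa²(3L − a)/(6EI) = 5898/EI
  UDL 5: wL⁴/(8EI) = 7034/EI
  δ_0 = 12932/EI
Flexibility coefficient — unit upward force at B: δ_{BB} = L³/(3EI) = 364.2/EI.
The prop prevents deflection at B: R_B = δ_0/δ_{BB} = 12932/364.2 = 35.51 kN.
Moment equilibrium about A: M_A = Σ(load moments about A) − R_B·L = 640.8 − 35.51×10.3 = 275.1 kN·m.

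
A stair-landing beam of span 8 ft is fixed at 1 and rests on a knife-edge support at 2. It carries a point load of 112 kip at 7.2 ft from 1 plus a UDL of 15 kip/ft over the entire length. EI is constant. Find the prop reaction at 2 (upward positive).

Take the reaction at 2 as the redundant and release it; the primary structure is a cantilever fixed at 1.
Deflection at 2 on the released cantilever, summing each load's contribution:
  point load 112 at a = 7.2: Pa²(3L − a)/(6EI) = 16257/EI
  UDL 15: wL⁴/(8EI) = 7680/EI
  δ_0 = 23937/EI
Tip deflection under a unit load at 2: L³/(3EI) = 170.7/EI.
Compatibility at 2: δ_0 − R_2·δ_{22} = 0, so R_2 = 23937/170.7 = 140.3 kip.

R_2 = 140.3 kip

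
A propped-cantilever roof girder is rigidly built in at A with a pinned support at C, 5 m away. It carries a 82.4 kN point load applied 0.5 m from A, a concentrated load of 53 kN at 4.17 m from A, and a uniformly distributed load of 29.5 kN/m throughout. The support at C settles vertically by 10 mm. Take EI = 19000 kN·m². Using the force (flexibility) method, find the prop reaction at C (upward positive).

R_C = 91.87 kN

Remove the prop at C; the released (primary) structure is a cantilever built in at A.
Primary-structure tip deflection at C by superposition:
  point load 82.4 at a = 0.5: Pa²(3L − a)/(6EI) = 49.78/EI
  point load 53 at a = 4.17: Pa²(3L − a)/(6EI) = 1664/EI
  UDL 29.5: wL⁴/(8EI) = 2305/EI
  δ_0 = 4018/EI
Flexibility coefficient — unit upward force at C: δ_{CC} = L³/(3EI) = 41.67/EI.
With EI = 19000 kN·m²: δ_0 = 0.21147 m and δ_{CC} = 0.002193 m/kN.
Compatibility — the beam at C must follow the support down by 0.01 m: δ_0 − R_C·δ_{CC} = 0.01, so R_C = (0.21147 − 0.01)/0.002193 = 91.87 kN.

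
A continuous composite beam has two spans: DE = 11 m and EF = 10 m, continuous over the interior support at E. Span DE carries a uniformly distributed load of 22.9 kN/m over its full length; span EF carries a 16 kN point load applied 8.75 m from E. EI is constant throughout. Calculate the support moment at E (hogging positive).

Insert a hinge at E; M_E is the redundant, and each span becomes simply supported.
Discontinuity in slope at E on the released structure — sum the simple-span end rotations:
  span DE: UDL 22.9: wL³/(24EI) = 1270/EI
  span EF: point load 16 at a = 8.75: Pab(L + b)/(6LEI) = 32.81/EI
  relative rotation θ_0 = (1270 + 32.81)/EI = 1303/EI
A unit hogging moment at E produces rotation L₁/(3EI) + L₂/(3EI) = 7/EI.
Compatibility: M_E·(L₁+L₂)/(3EI) = θ_0, giving M_E = 186.1 kN·m (hogging).

M_E = 186.1 kN·m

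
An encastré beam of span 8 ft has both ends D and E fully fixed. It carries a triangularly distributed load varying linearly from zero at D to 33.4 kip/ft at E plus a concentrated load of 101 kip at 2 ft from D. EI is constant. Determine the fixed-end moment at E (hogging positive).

Release both end moments; the primary structure is a simply-supported span DE with redundants M_D and M_E.
Simple-span end rotations at D and E under the given loads:
  at D: triangular load, peak 33.4: 7w₀L³/(360EI) = 332.5/EI
  at E: triangular load, peak 33.4: w₀L³/(45EI) = 380/EI
  at D: point load 101 at a = 2: Pab(L + b)/(6LEI) = 353.5/EI
  at E: point load 101 at a = 2: Pab(L + a)/(6LEI) = 252.5/EI
  θ_D0 = 686/EI,  θ_E0 = 632.5/EI
Flexibility coefficients: a unit moment at one end gives L/(3EI) there and L/(6EI) at the far end, so f₁₁ = f₂₂ = 2.667/EI and f₁₂ = f₂₁ = 1.333/EI.
Compatibility — zero rotation at each built-in end:
  2.667 M_D + 1.333 M_E = 686
  1.333 M_D + 2.667 M_E = 632.5
Solving the pair gives M_D = 184.9 kip·ft and M_E = 144.8 kip·ft (hogging).

M_E = 144.8 kip·ft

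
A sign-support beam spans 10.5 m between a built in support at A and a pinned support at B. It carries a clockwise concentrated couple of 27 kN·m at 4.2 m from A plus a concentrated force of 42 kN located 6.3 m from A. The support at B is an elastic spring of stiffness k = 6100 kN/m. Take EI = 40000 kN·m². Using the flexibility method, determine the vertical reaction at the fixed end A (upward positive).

R_A = 21.73 kN

Release the roller at B. Primary structure: cantilever fixed at A.
Downward deflection at the released point B due to the loads:
  clockwise couple 27 at a = 4.2: M₀a(2L − a)/(2EI) = 952.6/EI
  point load 42 at a = 6.3: Pa²(3L − a)/(6EI) = 7001/EI
  δ_0 = 7954/EI
Tip deflection under a unit load at B: L³/(3EI) = 385.9/EI.
With EI = 40000 kN·m²: δ_0 = 0.19885 m and δ_{BB} = 0.009647 m/kN.
Compatibility — the spring shortens by R_B/k under the reaction it provides: δ_0 − R_B·δ_{BB} = R_B/k. With 1/k = 0.000164 m/kN, R_B = δ_0 / (δ_{BB} + 1/k) = 0.19885 / (0.009647 + 0.000164) = 20.27 kN.
Vertical equilibrium: R_A = ΣP − R_B = 42 − 20.27 = 21.73 kN.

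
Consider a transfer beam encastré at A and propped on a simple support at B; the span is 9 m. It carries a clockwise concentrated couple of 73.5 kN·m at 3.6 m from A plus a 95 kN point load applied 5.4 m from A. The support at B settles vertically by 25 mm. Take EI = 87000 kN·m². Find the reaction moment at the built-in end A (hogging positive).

M_A = 227.1 kN·m

Release the roller at B. Primary structure: cantilever fixed at A.
Free-end deflection of the primary structure under the applied loading (downward +):
  clockwise couple 73.5 at a = 3.6: M₀a(2L − a)/(2EI) = 1905/EI
  point load 95 at a = 5.4: Pa²(3L − a)/(6EI) = 9973/EI
  δ_0 = 11878/EI
Flexibility coefficient — unit upward force at B: δ_{BB} = L³/(3EI) = 243/EI.
With EI = 87000 kN·m²: δ_0 = 0.13653 m and δ_{BB} = 0.002793 m/kN.
Compatibility — the beam at B must follow the support down by 0.025 m: δ_0 − R_B·δ_{BB} = 0.025, so R_B = (0.13653 − 0.025)/0.002793 = 39.93 kN.
Moment equilibrium about A: M_A = Σ(load moments about A) − R_B·L = 586.5 − 39.93×9 = 227.1 kN·m.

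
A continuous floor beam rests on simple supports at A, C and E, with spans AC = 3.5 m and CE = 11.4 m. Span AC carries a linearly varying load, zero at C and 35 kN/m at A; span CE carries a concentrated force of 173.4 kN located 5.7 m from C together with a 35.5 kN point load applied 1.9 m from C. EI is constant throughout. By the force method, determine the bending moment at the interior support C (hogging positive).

M_C = 328.9 kN·m

Take M_C as the redundant. Released structure: two simple spans AC and CE with a hinge at C.
Rotations at C on the released spans (each span's end-slope, ×1/EI):
  span AC: triangular load, peak 35: 7w₀L³/(360EI) = 29.18/EI
  span CE: point load 173.4 at a = 5.7: Pab(L + b)/(6LEI) = 1408/EI
  span CE: point load 35.5 at a = 1.9: Pab(L + b)/(6LEI) = 195.8/EI
  relative rotation θ_0 = (29.18 + 1604)/EI = 1633/EI
A unit hogging moment at C produces rotation L₁/(3EI) + L₂/(3EI) = 4.967/EI.
Compatibility: M_C·(L₁+L₂)/(3EI) = θ_0, giving M_C = 328.9 kN·m (hogging).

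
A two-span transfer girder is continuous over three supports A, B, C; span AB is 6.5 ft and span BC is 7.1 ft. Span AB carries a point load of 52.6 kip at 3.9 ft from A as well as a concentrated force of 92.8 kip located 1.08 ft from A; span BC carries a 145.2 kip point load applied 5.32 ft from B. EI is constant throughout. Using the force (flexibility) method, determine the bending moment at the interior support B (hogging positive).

Release continuity at B by inserting a hinge; the redundant is the internal moment M_B. The primary structure is two simply-supported spans AB and BC.
Discontinuity in slope at B on the released structure — sum the simple-span end rotations:
  span AB: point load 52.6 at a = 3.9: Pab(L + a)/(6LEI) = 142.2/EI
  span AB: point load 92.8 at a = 1.08: Pab(L + a)/(6LEI) = 105.6/EI
  span BC: point load 145.2 at a = 5.32: Pab(L + b)/(6LEI) = 286.6/EI
  relative rotation θ_0 = (247.8 + 286.6)/EI = 534.4/EI
A unit hogging moment at B produces rotation L₁/(3EI) + L₂/(3EI) = 4.533/EI.
Compatibility: M_B·(L₁+L₂)/(3EI) = θ_0, giving M_B = 117.9 kip·ft (hogging).

M_B = 117.9 kip·ft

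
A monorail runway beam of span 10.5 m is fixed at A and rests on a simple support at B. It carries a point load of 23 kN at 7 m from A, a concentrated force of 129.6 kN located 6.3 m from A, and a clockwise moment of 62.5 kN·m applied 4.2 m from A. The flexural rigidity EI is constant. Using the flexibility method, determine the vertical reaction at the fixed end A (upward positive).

R_A = 78.97 kN

Choose R_B as the redundant. The primary structure is the cantilever fixed at A.
Primary-structure tip deflection at B by superposition:
  point load 23 at a = 7: Pa²(3L − a)/(6EI) = 4602/EI
  point load 129.6 at a = 6.3: Pa²(3L − a)/(6EI) = 21604/EI
  clockwise couple 62.5 at a = 4.2: M₀a(2L − a)/(2EI) = 2205/EI
  δ_0 = 28411/EI
Tip deflection under a unit load at B: L³/(3EI) = 385.9/EI.
Compatibility at B: δ_0 − R_B·δ_{BB} = 0, so R_B = 28411/385.9 = 73.63 kN.
Vertical equilibrium: R_A = ΣP − R_B = 152.6 − 73.63 = 78.97 kN.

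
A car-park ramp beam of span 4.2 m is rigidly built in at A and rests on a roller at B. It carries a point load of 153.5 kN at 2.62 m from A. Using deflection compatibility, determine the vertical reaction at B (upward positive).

R_B = 70.97 kN

Take the reaction at B as the redundant and release it; the primary structure is a cantilever fixed at A.
Free-end deflection of the primary structure under the applied loading (downward +):
  point load 153.5 at a = 2.62: Pa²(3L − a)/(6EI) = 1753/EI
Tip deflection under a unit load at B: L³/(3EI) = 24.7/EI.
Compatibility at B: δ_0 − R_B·δ_{BB} = 0, so R_B = 1753/24.7 = 70.97 kN.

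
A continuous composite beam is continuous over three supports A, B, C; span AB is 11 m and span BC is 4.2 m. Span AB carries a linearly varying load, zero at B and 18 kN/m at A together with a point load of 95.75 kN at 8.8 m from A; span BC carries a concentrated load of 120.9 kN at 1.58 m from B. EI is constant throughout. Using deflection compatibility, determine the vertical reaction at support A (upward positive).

Release continuity at B by inserting a hinge; the redundant is the internal moment M_B. The primary structure is two simply-supported spans AB and BC.
End slopes at the hinge B, treating each span as simply supported:
  span AB: triangular load, peak 18: 7w₀L³/(360EI) = 465.9/EI
  span AB: point load 95.75 at a = 8.8: Pab(L + a)/(6LEI) = 556.1/EI
  span BC: point load 120.9 at a = 1.58: Pab(L + b)/(6LEI) = 135.4/EI
  relative rotation θ_0 = (1022 + 135.4)/EI = 1157/EI
A unit hogging moment at B produces rotation L₁/(3EI) + L₂/(3EI) = 5.067/EI.
Slope continuity at B: θ_0 = M_B·5.067/EI, so M_B = 1157/5.067 = 228.4 kN·m (hogging).
Span AB, ΣM about A with M_B applied at B: R_B^{AB}·11 = 1206 + 228.4, so R_B^{AB} = 130.4 kN and R_A = 194.8 − 130.4 = 64.38 kN.

R_A = 64.38 kN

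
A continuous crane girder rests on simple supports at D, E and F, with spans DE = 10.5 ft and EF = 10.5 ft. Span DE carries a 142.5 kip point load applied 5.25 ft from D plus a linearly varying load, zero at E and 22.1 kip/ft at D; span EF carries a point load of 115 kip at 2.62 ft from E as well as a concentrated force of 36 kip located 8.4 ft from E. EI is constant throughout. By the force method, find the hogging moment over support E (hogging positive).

Insert a hinge at E; M_E is the redundant, and each span becomes simply supported.
End slopes at the hinge E, treating each span as simply supported:
  span DE: point load 142.5 at a = 5.25: Pab(L + a)/(6LEI) = 981.9/EI
  span DE: triangular load, peak 22.1: 7w₀L³/(360EI) = 497.5/EI
  span EF: point load 115 at a = 2.62: Pab(L + b)/(6LEI) = 692.7/EI
  span EF: point load 36 at a = 8.4: Pab(L + b)/(6LEI) = 127/EI
  relative rotation θ_0 = (1479 + 819.7)/EI = 2299/EI
A unit hogging moment at E produces rotation L₁/(3EI) + L₂/(3EI) = 7/EI.
Slope continuity at E: θ_0 = M_E·7/EI, so M_E = 2299/7 = 328.4 kip·ft (hogging).

M_E = 328.4 kip·ft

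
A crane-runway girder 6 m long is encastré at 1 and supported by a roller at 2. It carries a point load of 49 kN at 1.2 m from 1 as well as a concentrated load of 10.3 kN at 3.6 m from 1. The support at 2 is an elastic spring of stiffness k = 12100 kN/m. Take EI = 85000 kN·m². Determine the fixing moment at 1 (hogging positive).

Choose R_2 as the redundant. The primary structure is the cantilever fixed at 1.
Primary-structure tip deflection at 2 by superposition:
  point load 49 at a = 1.2: Pa²(3L − a)/(6EI) = 197.6/EI
  point load 10.3 at a = 3.6: Pa²(3L − a)/(6EI) = 320.4/EI
  δ_0 = 517.9/EI
Flexibility coefficient — unit upward force at 2: δ_{22} = L³/(3EI) = 72/EI.
With EI = 85000 kN·m²: δ_0 = 0.006093 m and δ_{22} = 0.000847 m/kN.
Compatibility — the spring shortens by R_2/k under the reaction it provides: δ_0 − R_2·δ_{22} = R_2/k. With 1/k = 0.000083 m/kN, R_2 = δ_0 / (δ_{22} + 1/k) = 0.006093 / (0.000847 + 0.000083) = 6.554 kN.
Moment equilibrium about 1: M_1 = Σ(load moments about 1) − R_2·L = 95.88 − 6.554×6 = 56.56 kN·m.

M_1 = 56.56 kN·m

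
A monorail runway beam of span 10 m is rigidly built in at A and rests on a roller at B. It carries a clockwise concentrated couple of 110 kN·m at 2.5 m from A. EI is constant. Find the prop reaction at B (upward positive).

Choose R_B as the redundant. The primary structure is the cantilever fixed at A.
Primary-structure tip deflection at B by superposition:
  clockwise couple 110 at a = 2.5: M₀a(2L − a)/(2EI) = 2406/EI
Tip deflection under a unit load at B: L³/(3EI) = 333.3/EI.
The prop prevents deflection at B: R_B = δ_0/δ_{BB} = 2406/333.3 = 7.219 kN.

R_B = 7.219 kN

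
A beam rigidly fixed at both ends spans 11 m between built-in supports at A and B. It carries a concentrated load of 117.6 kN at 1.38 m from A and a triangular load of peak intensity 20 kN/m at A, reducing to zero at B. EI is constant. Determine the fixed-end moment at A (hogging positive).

Release both end moments; the primary structure is a simply-supported span AB with redundants M_A and M_B.
On the primary (simply-supported) span, the end slopes from the loading are:
  at A: point load 117.6 at a = 1.38: Pab(L + b)/(6LEI) = 487.8/EI
  at B: point load 117.6 at a = 1.38: Pab(L + a)/(6LEI) = 292.8/EI
  at A: triangular load, peak 20: w₀L³/(45EI) = 591.6/EI
  at B: triangular load, peak 20: 7w₀L³/(360EI) = 517.6/EI
  θ_A0 = 1079/EI,  θ_B0 = 810.5/EI
Flexibility coefficients: a unit moment at one end gives L/(3EI) there and L/(6EI) at the far end, so f₁₁ = f₂₂ = 3.667/EI and f₁₂ = f₂₁ = 1.833/EI.
Compatibility — zero rotation at each built-in end:
  3.667 M_A + 1.833 M_B = 1079
  1.833 M_A + 3.667 M_B = 810.5
Solving the pair gives M_A = 245.1 kN·m and M_B = 98.47 kN·m (hogging).

M_A = 245.1 kN·m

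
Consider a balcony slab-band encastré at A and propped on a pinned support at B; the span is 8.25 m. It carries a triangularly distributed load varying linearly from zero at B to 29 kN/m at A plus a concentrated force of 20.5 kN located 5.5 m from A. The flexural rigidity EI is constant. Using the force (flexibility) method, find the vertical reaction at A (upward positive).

Release the roller at B. Primary structure: cantilever fixed at A.
Primary-structure tip deflection at B by superposition:
  triangular load, peak 29 at the fixed end: w₀L⁴/(30EI) = 4478/EI
  point load 20.5 at a = 5.5: Pa²(3L − a)/(6EI) = 1990/EI
  δ_0 = 6468/EI
Flexibility coefficient — unit upward force at B: δ_{BB} = L³/(3EI) = 187.2/EI.
The prop prevents deflection at B: R_B = δ_0/δ_{BB} = 6468/187.2 = 34.55 kN.
Vertical equilibrium: R_A = ΣP − R_B = 140.1 − 34.55 = 105.6 kN.

R_A = 105.6 kN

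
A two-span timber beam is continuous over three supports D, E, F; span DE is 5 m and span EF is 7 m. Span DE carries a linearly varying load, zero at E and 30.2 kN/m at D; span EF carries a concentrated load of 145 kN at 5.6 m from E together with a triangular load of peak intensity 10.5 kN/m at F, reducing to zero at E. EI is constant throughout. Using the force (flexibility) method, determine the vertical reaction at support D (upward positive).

R_D = 31.79 kN

Take M_E as the redundant. Released structure: two simple spans DE and EF with a hinge at E.
Rotations at E on the released spans (each span's end-slope, ×1/EI):
  span DE: triangular load, peak 30.2: 7w₀L³/(360EI) = 73.4/EI
  span EF: point load 145 at a = 5.6: Pab(L + b)/(6LEI) = 227.4/EI
  span EF: triangular load, peak 10.5: 7w₀L³/(360EI) = 70.03/EI
  relative rotation θ_0 = (73.4 + 297.4)/EI = 370.8/EI
A unit hogging moment at E produces rotation L₁/(3EI) + L₂/(3EI) = 4/EI.
Compatibility: M_E·(L₁+L₂)/(3EI) = θ_0, giving M_E = 92.7 kN·m (hogging).
Span DE, ΣM about D with M_E applied at E: R_E^{DE}·5 = 125.8 + 92.7, so R_E^{DE} = 43.71 kN and R_D = 75.5 − 43.71 = 31.79 kN.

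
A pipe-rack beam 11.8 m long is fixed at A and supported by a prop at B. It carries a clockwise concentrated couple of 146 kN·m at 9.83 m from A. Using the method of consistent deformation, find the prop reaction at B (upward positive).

Release the roller at B. Primary structure: cantilever fixed at A.
Primary-structure tip deflection at B by superposition:
  clockwise couple 146 at a = 9.83: M₀a(2L − a)/(2EI) = 9881/EI
Tip deflection under a unit load at B: L³/(3EI) = 547.7/EI.
Compatibility at B: δ_0 − R_B·δ_{BB} = 0, so R_B = 9881/547.7 = 18.04 kN.

R_B = 18.04 kN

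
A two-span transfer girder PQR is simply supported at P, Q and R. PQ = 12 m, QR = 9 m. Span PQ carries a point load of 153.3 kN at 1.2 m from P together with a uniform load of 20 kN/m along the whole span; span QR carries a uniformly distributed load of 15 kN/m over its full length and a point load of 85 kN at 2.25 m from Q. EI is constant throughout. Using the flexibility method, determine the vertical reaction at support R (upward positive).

Release continuity at Q by inserting a hinge; the redundant is the internal moment M_Q. The primary structure is two simply-supported spans PQ and QR.
Rotations at Q on the released spans (each span's end-slope, ×1/EI):
  span PQ: point load 153.3 at a = 1.2: Pab(L + a)/(6LEI) = 364.2/EI
  span PQ: UDL 20: wL³/(24EI) = 1440/EI
  span QR: UDL 15: wL³/(24EI) = 455.6/EI
  span QR: point load 85 at a = 2.25: Pab(L + b)/(6LEI) = 376.5/EI
  relative rotation θ_0 = (1804 + 832.1)/EI = 2636/EI
A unit hogging moment at Q produces rotation L₁/(3EI) + L₂/(3EI) = 7/EI.
Compatibility: M_Q·(L₁+L₂)/(3EI) = θ_0, giving M_Q = 376.6 kN·m (hogging).
Span QR, ΣM about R: R_Q^{QR}·9 = 1181 + 376.6, so R_Q^{QR} = 173.1 kN and R_R = 220 − 173.1 = 46.9 kN.

R_R = 46.9 kN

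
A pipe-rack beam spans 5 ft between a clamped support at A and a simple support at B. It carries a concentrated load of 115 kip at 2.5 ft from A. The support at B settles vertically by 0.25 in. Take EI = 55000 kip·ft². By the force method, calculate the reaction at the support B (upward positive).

Remove the prop at B; the released (primary) structure is a cantilever built in at A.
Primary-structure tip deflection at B by superposition:
  point load 115 at a = 2.5: Pa²(3L − a)/(6EI) = 1497/EI
Flexibility coefficient — unit upward force at B: δ_{BB} = L³/(3EI) = 41.67/EI.
With EI = 55000 kip·ft²: δ_0 = 0.027225 ft and δ_{BB} = 0.000758 ft/kip.
Compatibility — the beam at B must follow the support down by 0.02083 ft: δ_0 − R_B·δ_{BB} = 0.02083, so R_B = (0.027225 − 0.02083)/0.000758 = 8.438 kip.

R_B = 8.438 kip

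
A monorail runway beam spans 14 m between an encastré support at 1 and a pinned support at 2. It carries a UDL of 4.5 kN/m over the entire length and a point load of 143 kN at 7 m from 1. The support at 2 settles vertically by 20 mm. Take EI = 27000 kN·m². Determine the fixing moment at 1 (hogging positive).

M_1 = 493.9 kN·m

Take the reaction at 2 as the redundant and release it; the primary structure is a cantilever fixed at 1.
Free-end deflection of the primary structure under the applied loading (downward +):
  UDL 4.5: wL⁴/(8EI) = 21609/EI
  point load 143 at a = 7: Pa²(3L − a)/(6EI) = 40874/EI
  δ_0 = 62483/EI
Flexibility coefficient — unit upward force at 2: δ_{22} = L³/(3EI) = 914.7/EI.
With EI = 27000 kN·m²: δ_0 = 2.3142 m and δ_{22} = 0.033877 m/kN.
Compatibility — the beam at 2 must follow the support down by 0.02 m: δ_0 − R_2·δ_{22} = 0.02, so R_2 = (2.3142 − 0.02)/0.033877 = 67.72 kN.
Moment equilibrium about 1: M_1 = Σ(load moments about 1) − R_2·L = 1442 − 67.72×14 = 493.9 kN·m.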